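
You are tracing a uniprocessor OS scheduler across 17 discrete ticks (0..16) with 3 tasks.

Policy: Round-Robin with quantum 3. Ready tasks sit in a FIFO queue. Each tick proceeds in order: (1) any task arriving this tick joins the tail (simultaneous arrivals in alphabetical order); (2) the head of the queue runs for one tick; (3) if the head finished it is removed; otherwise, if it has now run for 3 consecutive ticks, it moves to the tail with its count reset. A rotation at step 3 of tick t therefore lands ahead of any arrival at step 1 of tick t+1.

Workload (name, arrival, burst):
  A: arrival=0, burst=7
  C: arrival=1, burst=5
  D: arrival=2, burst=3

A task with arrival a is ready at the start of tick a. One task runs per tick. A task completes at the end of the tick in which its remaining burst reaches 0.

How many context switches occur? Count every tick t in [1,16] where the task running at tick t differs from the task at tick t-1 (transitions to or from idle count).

context switches = 6

t=0: queue=[A] q_used=0 → run A
t=1: queue=[A,C] q_used=1 → run A
t=2: queue=[A,C,D] q_used=2 → run A
t=3: queue=[C,D,A] q_used=0 → run C
t=4: queue=[C,D,A] q_used=1 → run C
t=5: queue=[C,D,A] q_used=2 → run C
t=6: queue=[D,A,C] q_used=0 → run D
t=7: queue=[D,A,C] q_used=1 → run D
t=8: queue=[D,A,C] q_used=2 → run D
t=9: queue=[A,C] q_used=0 → run A
t=10: queue=[A,C] q_used=1 → run A
t=11: queue=[A,C] q_used=2 → run A
t=12: queue=[C,A] q_used=0 → run C
t=13: queue=[C,A] q_used=1 → run C
t=14: queue=[A] q_used=0 → run A
t=15: (idle)
t=16: (idle)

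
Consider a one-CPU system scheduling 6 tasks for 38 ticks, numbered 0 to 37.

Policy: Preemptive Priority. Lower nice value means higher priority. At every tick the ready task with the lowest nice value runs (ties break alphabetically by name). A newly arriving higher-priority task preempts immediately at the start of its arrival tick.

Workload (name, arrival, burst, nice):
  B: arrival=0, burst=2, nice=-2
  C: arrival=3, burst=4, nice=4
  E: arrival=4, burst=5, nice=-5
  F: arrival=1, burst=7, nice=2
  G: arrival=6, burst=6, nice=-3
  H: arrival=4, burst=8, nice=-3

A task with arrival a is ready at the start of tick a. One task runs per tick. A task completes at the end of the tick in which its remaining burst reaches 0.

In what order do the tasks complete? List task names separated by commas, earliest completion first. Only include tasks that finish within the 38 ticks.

t=0: ready={B} → run B
t=1: ready={B,F} → run B
t=2: ready={F} → run F
t=3: ready={C,F} → run F
t=4: ready={C,E,F,H} → run E
t=5: ready={C,E,F,H} → run E
t=6: ready={C,E,F,G,H} → run E
t=7: ready={C,E,F,G,H} → run E
t=8: ready={C,E,F,G,H} → run E
t=9: ready={C,F,G,H} → run G
t=10: ready={C,F,G,H} → run G
t=11: ready={C,F,G,H} → run G
t=12: ready={C,F,G,H} → run G
t=13: ready={C,F,G,H} → run G
t=14: ready={C,F,G,H} → run G
t=15: ready={C,F,H} → run H
t=16: ready={C,F,H} → run H
t=17: ready={C,F,H} → run H
t=18: ready={C,F,H} → run H
t=19: ready={C,F,H} → run H
t=20: ready={C,F,H} → run H
t=21: ready={C,F,H} → run H
t=22: ready={C,F,H} → run H
t=23: ready={C,F} → run F
t=24: ready={C,F} → run F
t=25: ready={C,F} → run F
t=26: ready={C,F} → run F
t=27: ready={C,F} → run F
t=28: ready={C} → run C
t=29: ready={C} → run C
t=30: ready={C} → run C
t=31: ready={C} → run C
t=32: (idle)
t=33: (idle)
t=34: (idle)
t=35: (idle)
t=36: (idle)
t=37: (idle)

completion order = B, E, G, H, F, C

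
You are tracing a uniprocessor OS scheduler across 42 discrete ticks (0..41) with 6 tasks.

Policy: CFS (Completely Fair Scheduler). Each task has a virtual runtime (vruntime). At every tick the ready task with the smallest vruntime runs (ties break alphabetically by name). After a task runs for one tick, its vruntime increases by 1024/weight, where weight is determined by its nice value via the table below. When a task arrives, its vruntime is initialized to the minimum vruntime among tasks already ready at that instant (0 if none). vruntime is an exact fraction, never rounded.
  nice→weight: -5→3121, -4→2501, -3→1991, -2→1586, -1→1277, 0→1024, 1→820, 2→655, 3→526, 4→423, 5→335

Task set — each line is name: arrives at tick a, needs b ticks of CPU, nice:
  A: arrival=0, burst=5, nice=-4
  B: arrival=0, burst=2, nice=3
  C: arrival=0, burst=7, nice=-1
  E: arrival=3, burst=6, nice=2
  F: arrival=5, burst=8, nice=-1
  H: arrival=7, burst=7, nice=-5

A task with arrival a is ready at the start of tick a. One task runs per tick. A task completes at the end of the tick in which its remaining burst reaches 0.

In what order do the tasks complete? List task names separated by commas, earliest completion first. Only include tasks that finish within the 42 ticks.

t=0: vr[A=0 B=0 C=0] → run A
t=1: vr[A=1024/2501 B=0 C=0] → run B
t=2: vr[A=1024/2501 B=512/263 C=0] → run C
t=3: vr[A=1024/2501 B=512/263 C=1024/1277 E=1024/2501] → run A
t=4: vr[A=2048/2501 B=512/263 C=1024/1277 E=1024/2501] → run E
t=5: vr[A=2048/2501 B=512/263 C=1024/1277 E=3231744/1638155 F=1024/1277] → run C
t=6: vr[A=2048/2501 B=512/263 C=2048/1277 E=3231744/1638155 F=1024/1277] → run F
t=7: vr[A=2048/2501 B=512/263 C=2048/1277 E=3231744/1638155 F=2048/1277 H=2048/2501] → run A
t=8: vr[A=3072/2501 B=512/263 C=2048/1277 E=3231744/1638155 F=2048/1277 H=2048/2501] → run H
t=9: vr[A=3072/2501 B=512/263 C=2048/1277 E=3231744/1638155 F=2048/1277 H=8952832/7805621] → run H
t=10: vr[A=3072/2501 B=512/263 C=2048/1277 E=3231744/1638155 F=2048/1277 H=11513856/7805621] → run A
t=11: vr[A=4096/2501 B=512/263 C=2048/1277 E=3231744/1638155 F=2048/1277 H=11513856/7805621] → run H
t=12: vr[A=4096/2501 B=512/263 C=2048/1277 E=3231744/1638155 F=2048/1277 H=14074880/7805621] → run C
t=13: vr[A=4096/2501 B=512/263 C=3072/1277 E=3231744/1638155 F=2048/1277 H=14074880/7805621] → run F
t=14: vr[A=4096/2501 B=512/263 C=3072/1277 E=3231744/1638155 F=3072/1277 H=14074880/7805621] → run A
t=15: vr[B=512/263 C=3072/1277 E=3231744/1638155 F=3072/1277 H=14074880/7805621] → run H
t=16: vr[B=512/263 C=3072/1277 E=3231744/1638155 F=3072/1277 H=16635904/7805621] → run B
t=17: vr[C=3072/1277 E=3231744/1638155 F=3072/1277 H=16635904/7805621] → run E
t=18: vr[C=3072/1277 E=5792768/1638155 F=3072/1277 H=16635904/7805621] → run H
t=19: vr[C=3072/1277 E=5792768/1638155 F=3072/1277 H=19196928/7805621] → run C
t=20: vr[C=4096/1277 E=5792768/1638155 F=3072/1277 H=19196928/7805621] → run F
t=21: vr[C=4096/1277 E=5792768/1638155 F=4096/1277 H=19196928/7805621] → run H
t=22: vr[C=4096/1277 E=5792768/1638155 F=4096/1277 H=21757952/7805621] → run H
t=23: vr[C=4096/1277 E=5792768/1638155 F=4096/1277] → run C
t=24: vr[C=5120/1277 E=5792768/1638155 F=4096/1277] → run F
t=25: vr[C=5120/1277 E=5792768/1638155 F=5120/1277] → run E
t=26: vr[C=5120/1277 E=8353792/1638155 F=5120/1277] → run C
t=27: vr[C=6144/1277 E=8353792/1638155 F=5120/1277] → run F
t=28: vr[C=6144/1277 E=8353792/1638155 F=6144/1277] → run C
t=29: vr[E=8353792/1638155 F=6144/1277] → run F
t=30: vr[E=8353792/1638155 F=7168/1277] → run E
t=31: vr[E=10914816/1638155 F=7168/1277] → run F
t=32: vr[E=10914816/1638155 F=8192/1277] → run F
t=33: vr[E=10914816/1638155] → run E
t=34: vr[E=2695168/327631] → run E
t=35: (idle)
t=36: (idle)
t=37: (idle)
t=38: (idle)
t=39: (idle)
t=40: (idle)
t=41: (idle)

completion order = A, B, H, C, F, E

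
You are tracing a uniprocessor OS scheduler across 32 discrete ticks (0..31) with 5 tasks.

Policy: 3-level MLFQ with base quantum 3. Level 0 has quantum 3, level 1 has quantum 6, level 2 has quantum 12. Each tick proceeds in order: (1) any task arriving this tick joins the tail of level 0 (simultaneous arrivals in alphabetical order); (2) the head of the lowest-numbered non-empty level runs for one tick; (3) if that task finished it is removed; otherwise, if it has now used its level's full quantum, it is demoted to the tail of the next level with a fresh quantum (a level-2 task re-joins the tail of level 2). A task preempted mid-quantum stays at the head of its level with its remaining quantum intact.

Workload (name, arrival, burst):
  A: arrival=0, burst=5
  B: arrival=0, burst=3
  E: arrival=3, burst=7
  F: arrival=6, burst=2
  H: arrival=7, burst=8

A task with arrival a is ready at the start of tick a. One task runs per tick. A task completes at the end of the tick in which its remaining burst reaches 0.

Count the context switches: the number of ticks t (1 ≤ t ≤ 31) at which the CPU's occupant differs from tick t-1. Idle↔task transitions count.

context switches = 8

t=0: L0/L1/L2 = AB/-/- → run A
t=1: L0/L1/L2 = AB/-/- → run A
t=2: L0/L1/L2 = AB/-/- → run A
t=3: L0/L1/L2 = BE/A/- → run B
t=4: L0/L1/L2 = BE/A/- → run B
t=5: L0/L1/L2 = BE/A/- → run B
t=6: L0/L1/L2 = EF/A/- → run E
t=7: L0/L1/L2 = EFH/A/- → run E
t=8: L0/L1/L2 = EFH/A/- → run E
t=9: L0/L1/L2 = FH/AE/- → run F
t=10: L0/L1/L2 = FH/AE/- → run F
t=11: L0/L1/L2 = H/AE/- → run H
t=12: L0/L1/L2 = H/AE/- → run H
t=13: L0/L1/L2 = H/AE/- → run H
t=14: L0/L1/L2 = -/AEH/- → run A
t=15: L0/L1/L2 = -/AEH/- → run A
t=16: L0/L1/L2 = -/EH/- → run E
t=17: L0/L1/L2 = -/EH/- → run E
t=18: L0/L1/L2 = -/EH/- → run E
t=19: L0/L1/L2 = -/EH/- → run E
t=20: L0/L1/L2 = -/H/- → run H
t=21: L0/L1/L2 = -/H/- → run H
t=22: L0/L1/L2 = -/H/- → run H
t=23: L0/L1/L2 = -/H/- → run H
t=24: L0/L1/L2 = -/H/- → run H
t=25: (idle)
t=26: (idle)
t=27: (idle)
t=28: (idle)
t=29: (idle)
t=30: (idle)
t=31: (idle)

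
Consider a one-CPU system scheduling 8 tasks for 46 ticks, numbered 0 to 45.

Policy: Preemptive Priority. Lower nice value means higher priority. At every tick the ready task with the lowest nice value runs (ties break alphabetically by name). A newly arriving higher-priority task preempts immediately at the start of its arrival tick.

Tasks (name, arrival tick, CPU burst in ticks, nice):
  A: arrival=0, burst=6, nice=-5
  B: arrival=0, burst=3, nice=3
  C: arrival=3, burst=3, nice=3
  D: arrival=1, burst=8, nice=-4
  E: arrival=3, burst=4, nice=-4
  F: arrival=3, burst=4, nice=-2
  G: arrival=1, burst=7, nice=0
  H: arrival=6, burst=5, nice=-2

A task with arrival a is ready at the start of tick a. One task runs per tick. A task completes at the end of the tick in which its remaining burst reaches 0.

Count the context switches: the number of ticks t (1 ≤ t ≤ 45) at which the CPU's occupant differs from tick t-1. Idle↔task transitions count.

t=0: ready={A,B} → run A
t=1: ready={A,B,D,G} → run A
t=2: ready={A,B,D,G} → run A
t=3: ready={A,B,C,D,E,F,G} → run A
t=4: ready={A,B,C,D,E,F,G} → run A
t=5: ready={A,B,C,D,E,F,G} → run A
t=6: ready={B,C,D,E,F,G,H} → run D
t=7: ready={B,C,D,E,F,G,H} → run D
t=8: ready={B,C,D,E,F,G,H} → run D
t=9: ready={B,C,D,E,F,G,H} → run D
t=10: ready={B,C,D,E,F,G,H} → run D
t=11: ready={B,C,D,E,F,G,H} → run D
t=12: ready={B,C,D,E,F,G,H} → run D
t=13: ready={B,C,D,E,F,G,H} → run D
t=14: ready={B,C,E,F,G,H} → run E
t=15: ready={B,C,E,F,G,H} → run E
t=16: ready={B,C,E,F,G,H} → run E
t=17: ready={B,C,E,F,G,H} → run E
t=18: ready={B,C,F,G,H} → run F
t=19: ready={B,C,F,G,H} → run F
t=20: ready={B,C,F,G,H} → run F
t=21: ready={B,C,F,G,H} → run F
t=22: ready={B,C,G,H} → run H
t=23: ready={B,C,G,H} → run H
t=24: ready={B,C,G,H} → run H
t=25: ready={B,C,G,H} → run H
t=26: ready={B,C,G,H} → run H
t=27: ready={B,C,G} → run G
t=28: ready={B,C,G} → run G
t=29: ready={B,C,G} → run G
t=30: ready={B,C,G} → run G
t=31: ready={B,C,G} → run G
t=32: ready={B,C,G} → run G
t=33: ready={B,C,G} → run G
t=34: ready={B,C} → run B
t=35: ready={B,C} → run B
t=36: ready={B,C} → run B
t=37: ready={C} → run C
t=38: ready={C} → run C
t=39: ready={C} → run C
t=40: (idle)
t=41: (idle)
t=42: (idle)
t=43: (idle)
t=44: (idle)
t=45: (idle)

context switches = 8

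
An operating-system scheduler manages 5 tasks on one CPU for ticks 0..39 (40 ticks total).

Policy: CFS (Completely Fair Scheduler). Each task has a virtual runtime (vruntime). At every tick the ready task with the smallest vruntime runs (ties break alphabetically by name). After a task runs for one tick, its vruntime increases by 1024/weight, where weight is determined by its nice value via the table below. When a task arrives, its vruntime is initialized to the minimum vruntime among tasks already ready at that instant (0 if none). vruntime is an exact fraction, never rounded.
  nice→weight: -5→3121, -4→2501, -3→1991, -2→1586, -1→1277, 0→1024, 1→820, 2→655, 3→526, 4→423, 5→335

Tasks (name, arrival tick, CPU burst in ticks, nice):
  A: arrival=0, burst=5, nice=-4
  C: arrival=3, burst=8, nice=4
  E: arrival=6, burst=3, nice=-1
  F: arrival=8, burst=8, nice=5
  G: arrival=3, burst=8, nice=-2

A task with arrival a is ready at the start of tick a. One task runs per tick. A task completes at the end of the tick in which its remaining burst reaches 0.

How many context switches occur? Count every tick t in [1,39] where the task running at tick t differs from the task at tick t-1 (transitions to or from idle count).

t=0: vr[A=0] → run A
t=1: vr[A=1024/2501] → run A
t=2: vr[A=2048/2501] → run A
t=3: vr[A=3072/2501 C=3072/2501 G=3072/2501] → run A
t=4: vr[A=4096/2501 C=3072/2501 G=3072/2501] → run C
t=5: vr[A=4096/2501 C=3860480/1057923 G=3072/2501] → run G
t=6: vr[A=4096/2501 C=3860480/1057923 E=4096/2501 G=60928/32513] → run A
t=7: vr[C=3860480/1057923 E=4096/2501 G=60928/32513] → run E
t=8: vr[C=3860480/1057923 E=7791616/3193777 F=60928/32513 G=60928/32513] → run F
t=9: vr[C=3860480/1057923 E=7791616/3193777 F=53704192/10891855 G=60928/32513] → run G
t=10: vr[C=3860480/1057923 E=7791616/3193777 F=53704192/10891855 G=81920/32513] → run E
t=11: vr[C=3860480/1057923 E=10352640/3193777 F=53704192/10891855 G=81920/32513] → run G
t=12: vr[C=3860480/1057923 E=10352640/3193777 F=53704192/10891855 G=102912/32513] → run G
t=13: vr[C=3860480/1057923 E=10352640/3193777 F=53704192/10891855 G=123904/32513] → run E
t=14: vr[C=3860480/1057923 F=53704192/10891855 G=123904/32513] → run C
t=15: vr[C=6421504/1057923 F=53704192/10891855 G=123904/32513] → run G
t=16: vr[C=6421504/1057923 F=53704192/10891855 G=144896/32513] → run G
t=17: vr[C=6421504/1057923 F=53704192/10891855 G=165888/32513] → run F
t=18: vr[C=6421504/1057923 F=86997504/10891855 G=165888/32513] → run G
t=19: vr[C=6421504/1057923 F=86997504/10891855 G=186880/32513] → run G
t=20: vr[C=6421504/1057923 F=86997504/10891855] → run C
t=21: vr[C=2994176/352641 F=86997504/10891855] → run F
t=22: vr[C=2994176/352641 F=120290816/10891855] → run C
t=23: vr[C=11543552/1057923 F=120290816/10891855] → run C
t=24: vr[C=14104576/1057923 F=120290816/10891855] → run F
t=25: vr[C=14104576/1057923 F=153584128/10891855] → run C
t=26: vr[C=5555200/352641 F=153584128/10891855] → run F
t=27: vr[C=5555200/352641 F=37375488/2178371] → run C
t=28: vr[C=19226624/1057923 F=37375488/2178371] → run F
t=29: vr[C=19226624/1057923 F=220170752/10891855] → run C
t=30: vr[F=220170752/10891855] → run F
t=31: vr[F=253464064/10891855] → run F
t=32: (idle)
t=33: (idle)
t=34: (idle)
t=35: (idle)
t=36: (idle)
t=37: (idle)
t=38: (idle)
t=39: (idle)

context switches = 24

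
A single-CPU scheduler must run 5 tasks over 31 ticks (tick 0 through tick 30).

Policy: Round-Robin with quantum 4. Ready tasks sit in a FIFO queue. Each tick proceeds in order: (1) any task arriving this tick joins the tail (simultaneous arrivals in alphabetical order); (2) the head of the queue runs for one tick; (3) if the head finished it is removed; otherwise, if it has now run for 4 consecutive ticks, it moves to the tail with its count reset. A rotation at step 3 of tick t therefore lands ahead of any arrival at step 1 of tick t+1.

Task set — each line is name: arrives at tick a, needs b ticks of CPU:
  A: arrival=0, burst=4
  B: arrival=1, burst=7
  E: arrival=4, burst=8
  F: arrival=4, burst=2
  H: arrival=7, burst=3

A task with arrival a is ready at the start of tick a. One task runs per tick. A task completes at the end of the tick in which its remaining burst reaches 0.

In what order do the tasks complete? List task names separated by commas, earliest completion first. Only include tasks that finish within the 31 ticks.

t=0: queue=[A] q_used=0 → run A
t=1: queue=[A,B] q_used=1 → run A
t=2: queue=[A,B] q_used=2 → run A
t=3: queue=[A,B] q_used=3 → run A
t=4: queue=[B,E,F] q_used=0 → run B
t=5: queue=[B,E,F] q_used=1 → run B
t=6: queue=[B,E,F] q_used=2 → run B
t=7: queue=[B,E,F,H] q_used=3 → run B
t=8: queue=[E,F,H,B] q_used=0 → run E
t=9: queue=[E,F,H,B] q_used=1 → run E
t=10: queue=[E,F,H,B] q_used=2 → run E
t=11: queue=[E,F,H,B] q_used=3 → run E
t=12: queue=[F,H,B,E] q_used=0 → run F
t=13: queue=[F,H,B,E] q_used=1 → run F
t=14: queue=[H,B,E] q_used=0 → run H
t=15: queue=[H,B,E] q_used=1 → run H
t=16: queue=[H,B,E] q_used=2 → run H
t=17: queue=[B,E] q_used=0 → run B
t=18: queue=[B,E] q_used=1 → run B
t=19: queue=[B,E] q_used=2 → run B
t=20: queue=[E] q_used=0 → run E
t=21: queue=[E] q_used=1 → run E
t=22: queue=[E] q_used=2 → run E
t=23: queue=[E] q_used=3 → run E
t=24: (idle)
t=25: (idle)
t=26: (idle)
t=27: (idle)
t=28: (idle)
t=29: (idle)
t=30: (idle)

completion order = A, F, H, B, E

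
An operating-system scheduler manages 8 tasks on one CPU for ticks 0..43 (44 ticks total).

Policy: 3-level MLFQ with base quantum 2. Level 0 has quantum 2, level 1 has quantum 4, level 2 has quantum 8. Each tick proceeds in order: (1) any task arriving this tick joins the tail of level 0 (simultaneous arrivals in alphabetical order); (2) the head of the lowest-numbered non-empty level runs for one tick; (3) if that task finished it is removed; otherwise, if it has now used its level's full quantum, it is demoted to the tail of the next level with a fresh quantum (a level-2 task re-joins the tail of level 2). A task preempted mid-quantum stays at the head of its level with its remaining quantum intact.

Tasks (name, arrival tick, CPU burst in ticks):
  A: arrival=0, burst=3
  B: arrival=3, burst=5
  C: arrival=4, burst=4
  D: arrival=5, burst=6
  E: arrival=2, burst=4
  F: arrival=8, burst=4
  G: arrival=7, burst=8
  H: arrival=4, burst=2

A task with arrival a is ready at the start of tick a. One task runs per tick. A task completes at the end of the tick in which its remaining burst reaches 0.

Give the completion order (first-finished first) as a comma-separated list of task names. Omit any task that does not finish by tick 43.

completion order = H, A, E, B, C, D, F, G

t=0: L0/L1/L2 = A/-/- → run A
t=1: L0/L1/L2 = A/-/- → run A
t=2: L0/L1/L2 = E/A/- → run E
t=3: L0/L1/L2 = EB/A/- → run E
t=4: L0/L1/L2 = BCH/AE/- → run B
t=5: L0/L1/L2 = BCHD/AE/- → run B
t=6: L0/L1/L2 = CHD/AEB/- → run C
t=7: L0/L1/L2 = CHDG/AEB/- → run C
t=8: L0/L1/L2 = HDGF/AEBC/- → run H
t=9: L0/L1/L2 = HDGF/AEBC/- → run H
t=10: L0/L1/L2 = DGF/AEBC/- → run D
t=11: L0/L1/L2 = DGF/AEBC/- → run D
t=12: L0/L1/L2 = GF/AEBCD/- → run G
t=13: L0/L1/L2 = GF/AEBCD/- → run G
t=14: L0/L1/L2 = F/AEBCDG/- → run F
t=15: L0/L1/L2 = F/AEBCDG/- → run F
t=16: L0/L1/L2 = -/AEBCDGF/- → run A
t=17: L0/L1/L2 = -/EBCDGF/- → run E
t=18: L0/L1/L2 = -/EBCDGF/- → run E
t=19: L0/L1/L2 = -/BCDGF/- → run B
t=20: L0/L1/L2 = -/BCDGF/- → run B
t=21: L0/L1/L2 = -/BCDGF/- → run B
t=22: L0/L1/L2 = -/CDGF/- → run C
t=23: L0/L1/L2 = -/CDGF/- → run C
t=24: L0/L1/L2 = -/DGF/- → run D
t=25: L0/L1/L2 = -/DGF/- → run D
t=26: L0/L1/L2 = -/DGF/- → run D
t=27: L0/L1/L2 = -/DGF/- → run D
t=28: L0/L1/L2 = -/GF/- → run G
t=29: L0/L1/L2 = -/GF/- → run G
t=30: L0/L1/L2 = -/GF/- → run G
t=31: L0/L1/L2 = -/GF/- → run G
t=32: L0/L1/L2 = -/F/G → run F
t=33: L0/L1/L2 = -/F/G → run F
t=34: L0/L1/L2 = -/-/G → run G
t=35: L0/L1/L2 = -/-/G → run G
t=36: (idle)
t=37: (idle)
t=38: (idle)
t=39: (idle)
t=40: (idle)
t=41: (idle)
t=42: (idle)
t=43: (idle)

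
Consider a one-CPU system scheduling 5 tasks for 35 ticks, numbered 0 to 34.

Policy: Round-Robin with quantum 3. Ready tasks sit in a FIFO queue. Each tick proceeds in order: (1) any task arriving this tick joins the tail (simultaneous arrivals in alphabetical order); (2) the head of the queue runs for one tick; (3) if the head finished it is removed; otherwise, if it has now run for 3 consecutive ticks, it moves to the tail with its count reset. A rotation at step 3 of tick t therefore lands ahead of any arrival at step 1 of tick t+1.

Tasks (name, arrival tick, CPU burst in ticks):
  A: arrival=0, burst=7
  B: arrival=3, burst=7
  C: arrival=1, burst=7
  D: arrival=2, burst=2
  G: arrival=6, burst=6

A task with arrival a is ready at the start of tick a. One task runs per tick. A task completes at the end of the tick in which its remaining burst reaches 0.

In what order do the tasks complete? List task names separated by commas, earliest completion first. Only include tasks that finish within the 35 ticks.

t=0: queue=[A] q_used=0 → run A
t=1: queue=[A,C] q_used=1 → run A
t=2: queue=[A,C,D] q_used=2 → run A
t=3: queue=[C,D,A,B] q_used=0 → run C
t=4: queue=[C,D,A,B] q_used=1 → run C
t=5: queue=[C,D,A,B] q_used=2 → run C
t=6: queue=[D,A,B,C,G] q_used=0 → run D
t=7: queue=[D,A,B,C,G] q_used=1 → run D
t=8: queue=[A,B,C,G] q_used=0 → run A
t=9: queue=[A,B,C,G] q_used=1 → run A
t=10: queue=[A,B,C,G] q_used=2 → run A
t=11: queue=[B,C,G,A] q_used=0 → run B
t=12: queue=[B,C,G,A] q_used=1 → run B
t=13: queue=[B,C,G,A] q_used=2 → run B
t=14: queue=[C,G,A,B] q_used=0 → run C
t=15: queue=[C,G,A,B] q_used=1 → run C
t=16: queue=[C,G,A,B] q_used=2 → run C
t=17: queue=[G,A,B,C] q_used=0 → run G
t=18: queue=[G,A,B,C] q_used=1 → run G
t=19: queue=[G,A,B,C] q_used=2 → run G
t=20: queue=[A,B,C,G] q_used=0 → run A
t=21: queue=[B,C,G] q_used=0 → run B
t=22: queue=[B,C,G] q_used=1 → run B
t=23: queue=[B,C,G] q_used=2 → run B
t=24: queue=[C,G,B] q_used=0 → run C
t=25: queue=[G,B] q_used=0 → run G
t=26: queue=[G,B] q_used=1 → run G
t=27: queue=[G,B] q_used=2 → run G
t=28: queue=[B] q_used=0 → run B
t=29: (idle)
t=30: (idle)
t=31: (idle)
t=32: (idle)
t=33: (idle)
t=34: (idle)

completion order = D, A, C, G, B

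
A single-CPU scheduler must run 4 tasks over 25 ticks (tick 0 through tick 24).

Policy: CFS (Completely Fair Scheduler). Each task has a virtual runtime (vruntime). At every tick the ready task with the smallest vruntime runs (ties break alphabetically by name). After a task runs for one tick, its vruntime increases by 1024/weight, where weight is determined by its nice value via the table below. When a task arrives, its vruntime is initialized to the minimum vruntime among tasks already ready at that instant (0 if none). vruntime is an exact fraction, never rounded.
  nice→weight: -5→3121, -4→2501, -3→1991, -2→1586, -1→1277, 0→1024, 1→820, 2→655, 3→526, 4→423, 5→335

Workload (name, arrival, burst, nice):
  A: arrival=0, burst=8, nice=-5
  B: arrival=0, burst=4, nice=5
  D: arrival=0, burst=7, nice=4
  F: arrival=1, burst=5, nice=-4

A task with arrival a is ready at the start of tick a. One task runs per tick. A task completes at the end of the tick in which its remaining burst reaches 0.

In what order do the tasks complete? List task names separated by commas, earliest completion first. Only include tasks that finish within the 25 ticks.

t=0: vr[A=0 B=0 D=0] → run A
t=1: vr[A=1024/3121 B=0 D=0 F=0] → run B
t=2: vr[A=1024/3121 B=1024/335 D=0 F=0] → run D
t=3: vr[A=1024/3121 B=1024/335 D=1024/423 F=0] → run F
t=4: vr[A=1024/3121 B=1024/335 D=1024/423 F=1024/2501] → run A
t=5: vr[A=2048/3121 B=1024/335 D=1024/423 F=1024/2501] → run F
t=6: vr[A=2048/3121 B=1024/335 D=1024/423 F=2048/2501] → run A
t=7: vr[A=3072/3121 B=1024/335 D=1024/423 F=2048/2501] → run F
t=8: vr[A=3072/3121 B=1024/335 D=1024/423 F=3072/2501] → run A
t=9: vr[A=4096/3121 B=1024/335 D=1024/423 F=3072/2501] → run F
t=10: vr[A=4096/3121 B=1024/335 D=1024/423 F=4096/2501] → run A
t=11: vr[A=5120/3121 B=1024/335 D=1024/423 F=4096/2501] → run F
t=12: vr[A=5120/3121 B=1024/335 D=1024/423] → run A
t=13: vr[A=6144/3121 B=1024/335 D=1024/423] → run A
t=14: vr[A=7168/3121 B=1024/335 D=1024/423] → run A
t=15: vr[B=1024/335 D=1024/423] → run D
t=16: vr[B=1024/335 D=2048/423] → run B
t=17: vr[B=2048/335 D=2048/423] → run D
t=18: vr[B=2048/335 D=1024/141] → run B
t=19: vr[B=3072/335 D=1024/141] → run D
t=20: vr[B=3072/335 D=4096/423] → run B
t=21: vr[D=4096/423] → run D
t=22: vr[D=5120/423] → run D
t=23: vr[D=2048/141] → run D
t=24: (idle)

completion order = F, A, B, D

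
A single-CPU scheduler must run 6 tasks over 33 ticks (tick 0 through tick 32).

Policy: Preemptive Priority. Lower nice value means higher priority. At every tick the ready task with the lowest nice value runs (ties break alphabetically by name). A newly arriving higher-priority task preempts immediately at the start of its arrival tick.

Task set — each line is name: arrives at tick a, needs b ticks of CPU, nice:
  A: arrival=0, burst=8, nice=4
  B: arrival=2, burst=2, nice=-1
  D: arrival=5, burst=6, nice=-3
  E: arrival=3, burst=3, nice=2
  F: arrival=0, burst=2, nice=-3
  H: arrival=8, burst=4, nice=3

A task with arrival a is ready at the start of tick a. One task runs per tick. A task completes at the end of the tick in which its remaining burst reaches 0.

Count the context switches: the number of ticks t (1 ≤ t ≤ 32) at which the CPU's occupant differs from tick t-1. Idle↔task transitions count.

context switches = 7

t=0: ready={A,F} → run F
t=1: ready={A,F} → run F
t=2: ready={A,B} → run B
t=3: ready={A,B,E} → run B
t=4: ready={A,E} → run E
t=5: ready={A,D,E} → run D
t=6: ready={A,D,E} → run D
t=7: ready={A,D,E} → run D
t=8: ready={A,D,E,H} → run D
t=9: ready={A,D,E,H} → run D
t=10: ready={A,D,E,H} → run D
t=11: ready={A,E,H} → run E
t=12: ready={A,E,H} → run E
t=13: ready={A,H} → run H
t=14: ready={A,H} → run H
t=15: ready={A,H} → run H
t=16: ready={A,H} → run H
t=17: ready={A} → run A
t=18: ready={A} → run A
t=19: ready={A} → run A
t=20: ready={A} → run A
t=21: ready={A} → run A
t=22: ready={A} → run A
t=23: ready={A} → run A
t=24: ready={A} → run A
t=25: (idle)
t=26: (idle)
t=27: (idle)
t=28: (idle)
t=29: (idle)
t=30: (idle)
t=31: (idle)
t=32: (idle)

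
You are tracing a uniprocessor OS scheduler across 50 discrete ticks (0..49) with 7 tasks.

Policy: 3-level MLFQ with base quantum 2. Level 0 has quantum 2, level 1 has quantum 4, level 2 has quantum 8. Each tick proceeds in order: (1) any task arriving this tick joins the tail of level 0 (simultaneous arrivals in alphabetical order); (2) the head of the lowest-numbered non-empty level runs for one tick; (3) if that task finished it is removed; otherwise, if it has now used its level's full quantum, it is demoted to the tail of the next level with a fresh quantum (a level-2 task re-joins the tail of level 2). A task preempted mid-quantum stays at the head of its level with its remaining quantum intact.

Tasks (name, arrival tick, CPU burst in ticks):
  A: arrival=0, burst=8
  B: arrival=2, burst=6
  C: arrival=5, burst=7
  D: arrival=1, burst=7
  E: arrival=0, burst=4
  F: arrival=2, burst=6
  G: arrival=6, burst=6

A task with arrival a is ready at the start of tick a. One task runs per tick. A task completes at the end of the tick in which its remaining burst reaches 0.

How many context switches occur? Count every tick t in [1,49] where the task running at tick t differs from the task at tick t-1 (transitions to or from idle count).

t=0: L0/L1/L2 = AE/-/- → run A
t=1: L0/L1/L2 = AED/-/- → run A
t=2: L0/L1/L2 = EDBF/A/- → run E
t=3: L0/L1/L2 = EDBF/A/- → run E
t=4: L0/L1/L2 = DBF/AE/- → run D
t=5: L0/L1/L2 = DBFC/AE/- → run D
t=6: L0/L1/L2 = BFCG/AED/- → run B
t=7: L0/L1/L2 = BFCG/AED/- → run B
t=8: L0/L1/L2 = FCG/AEDB/- → run F
t=9: L0/L1/L2 = FCG/AEDB/- → run F
t=10: L0/L1/L2 = CG/AEDBF/- → run C
t=11: L0/L1/L2 = CG/AEDBF/- → run C
t=12: L0/L1/L2 = G/AEDBFC/- → run G
t=13: L0/L1/L2 = G/AEDBFC/- → run G
t=14: L0/L1/L2 = -/AEDBFCG/- → run A
t=15: L0/L1/L2 = -/AEDBFCG/- → run A
t=16: L0/L1/L2 = -/AEDBFCG/- → run A
t=17: L0/L1/L2 = -/AEDBFCG/- → run A
t=18: L0/L1/L2 = -/EDBFCG/A → run E
t=19: L0/L1/L2 = -/EDBFCG/A → run E
t=20: L0/L1/L2 = -/DBFCG/A → run D
t=21: L0/L1/L2 = -/DBFCG/A → run D
t=22: L0/L1/L2 = -/DBFCG/A → run D
t=23: L0/L1/L2 = -/DBFCG/A → run D
t=24: L0/L1/L2 = -/BFCG/AD → run B
t=25: L0/L1/L2 = -/BFCG/AD → run B
t=26: L0/L1/L2 = -/BFCG/AD → run B
t=27: L0/L1/L2 = -/BFCG/AD → run B
t=28: L0/L1/L2 = -/FCG/AD → run F
t=29: L0/L1/L2 = -/FCG/AD → run F
t=30: L0/L1/L2 = -/FCG/AD → run F
t=31: L0/L1/L2 = -/FCG/AD → run F
t=32: L0/L1/L2 = -/CG/AD → run C
t=33: L0/L1/L2 = -/CG/AD → run C
t=34: L0/L1/L2 = -/CG/AD → run C
t=35: L0/L1/L2 = -/CG/AD → run C
t=36: L0/L1/L2 = -/G/ADC → run G
t=37: L0/L1/L2 = -/G/ADC → run G
t=38: L0/L1/L2 = -/G/ADC → run G
t=39: L0/L1/L2 = -/G/ADC → run G
t=40: L0/L1/L2 = -/-/ADC → run A
t=41: L0/L1/L2 = -/-/ADC → run A
t=42: L0/L1/L2 = -/-/DC → run D
t=43: L0/L1/L2 = -/-/C → run C
t=44: (idle)
t=45: (idle)
t=46: (idle)
t=47: (idle)
t=48: (idle)
t=49: (idle)

context switches = 17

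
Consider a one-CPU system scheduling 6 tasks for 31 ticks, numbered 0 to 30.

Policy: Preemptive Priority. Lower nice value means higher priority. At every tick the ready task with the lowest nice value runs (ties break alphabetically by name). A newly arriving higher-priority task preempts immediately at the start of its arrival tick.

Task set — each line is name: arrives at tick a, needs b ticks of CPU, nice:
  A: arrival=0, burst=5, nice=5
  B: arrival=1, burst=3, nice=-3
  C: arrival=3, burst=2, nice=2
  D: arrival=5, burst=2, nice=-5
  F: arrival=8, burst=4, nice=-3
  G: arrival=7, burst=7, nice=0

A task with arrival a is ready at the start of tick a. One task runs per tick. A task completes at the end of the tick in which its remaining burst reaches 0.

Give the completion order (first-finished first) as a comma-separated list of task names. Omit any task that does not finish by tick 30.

t=0: ready={A} → run A
t=1: ready={A,B} → run B
t=2: ready={A,B} → run B
t=3: ready={A,B,C} → run B
t=4: ready={A,C} → run C
t=5: ready={A,C,D} → run D
t=6: ready={A,C,D} → run D
t=7: ready={A,C,G} → run G
t=8: ready={A,C,F,G} → run F
t=9: ready={A,C,F,G} → run F
t=10: ready={A,C,F,G} → run F
t=11: ready={A,C,F,G} → run F
t=12: ready={A,C,G} → run G
t=13: ready={A,C,G} → run G
t=14: ready={A,C,G} → run G
t=15: ready={A,C,G} → run G
t=16: ready={A,C,G} → run G
t=17: ready={A,C,G} → run G
t=18: ready={A,C} → run C
t=19: ready={A} → run A
t=20: ready={A} → run A
t=21: ready={A} → run A
t=22: ready={A} → run A
t=23: (idle)
t=24: (idle)
t=25: (idle)
t=26: (idle)
t=27: (idle)
t=28: (idle)
t=29: (idle)
t=30: (idle)

completion order = B, D, F, G, C, A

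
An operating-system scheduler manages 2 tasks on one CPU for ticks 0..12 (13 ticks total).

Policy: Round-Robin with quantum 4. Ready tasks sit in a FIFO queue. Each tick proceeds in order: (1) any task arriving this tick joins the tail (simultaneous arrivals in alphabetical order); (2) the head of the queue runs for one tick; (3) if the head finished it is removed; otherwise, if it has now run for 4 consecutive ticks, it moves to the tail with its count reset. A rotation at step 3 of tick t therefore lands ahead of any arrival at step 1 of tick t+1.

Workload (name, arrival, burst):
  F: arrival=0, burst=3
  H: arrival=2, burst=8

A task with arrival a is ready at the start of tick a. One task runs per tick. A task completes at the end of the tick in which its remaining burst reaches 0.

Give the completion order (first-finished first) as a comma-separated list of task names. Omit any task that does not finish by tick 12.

completion order = F, H

t=0: queue=[F] q_used=0 → run F
t=1: queue=[F] q_used=1 → run F
t=2: queue=[F,H] q_used=2 → run F
t=3: queue=[H] q_used=0 → run H
t=4: queue=[H] q_used=1 → run H
t=5: queue=[H] q_used=2 → run H
t=6: queue=[H] q_used=3 → run H
t=7: queue=[H] q_used=0 → run H
t=8: queue=[H] q_used=1 → run H
t=9: queue=[H] q_used=2 → run H
t=10: queue=[H] q_used=3 → run H
t=11: (idle)
t=12: (idle)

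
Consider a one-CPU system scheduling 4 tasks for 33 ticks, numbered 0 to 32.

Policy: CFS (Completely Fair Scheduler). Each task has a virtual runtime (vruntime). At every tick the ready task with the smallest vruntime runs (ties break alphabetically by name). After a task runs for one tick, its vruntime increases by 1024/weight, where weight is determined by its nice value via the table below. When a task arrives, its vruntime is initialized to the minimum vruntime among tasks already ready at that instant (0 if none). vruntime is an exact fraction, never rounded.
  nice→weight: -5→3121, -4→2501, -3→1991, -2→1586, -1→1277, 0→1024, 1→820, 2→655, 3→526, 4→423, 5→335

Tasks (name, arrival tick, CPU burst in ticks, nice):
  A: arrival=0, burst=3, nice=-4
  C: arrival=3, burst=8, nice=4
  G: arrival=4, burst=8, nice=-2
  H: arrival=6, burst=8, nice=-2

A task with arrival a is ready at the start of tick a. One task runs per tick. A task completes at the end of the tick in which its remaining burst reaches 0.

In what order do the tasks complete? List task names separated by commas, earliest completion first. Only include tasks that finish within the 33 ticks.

completion order = A, G, H, C

t=0: vr[A=0] → run A
t=1: vr[A=1024/2501] → run A
t=2: vr[A=2048/2501] → run A
t=3: vr[C=0] → run C
t=4: vr[C=1024/423 G=1024/423] → run C
t=5: vr[C=2048/423 G=1024/423] → run G
t=6: vr[C=2048/423 G=1028608/335439 H=1028608/335439] → run G
t=7: vr[C=2048/423 G=1245184/335439 H=1028608/335439] → run H
t=8: vr[C=2048/423 G=1245184/335439 H=1245184/335439] → run G
t=9: vr[C=2048/423 G=1461760/335439 H=1245184/335439] → run H
t=10: vr[C=2048/423 G=1461760/335439 H=1461760/335439] → run G
t=11: vr[C=2048/423 G=1678336/335439 H=1461760/335439] → run H
t=12: vr[C=2048/423 G=1678336/335439 H=1678336/335439] → run C
t=13: vr[C=1024/141 G=1678336/335439 H=1678336/335439] → run G
t=14: vr[C=1024/141 G=1894912/335439 H=1678336/335439] → run H
t=15: vr[C=1024/141 G=1894912/335439 H=1894912/335439] → run G
t=16: vr[C=1024/141 G=2111488/335439 H=1894912/335439] → run H
t=17: vr[C=1024/141 G=2111488/335439 H=2111488/335439] → run G
t=18: vr[C=1024/141 G=2328064/335439 H=2111488/335439] → run H
t=19: vr[C=1024/141 G=2328064/335439 H=2328064/335439] → run G
t=20: vr[C=1024/141 H=2328064/335439] → run H
t=21: vr[C=1024/141 H=2544640/335439] → run C
t=22: vr[C=4096/423 H=2544640/335439] → run H
t=23: vr[C=4096/423] → run C
t=24: vr[C=5120/423] → run C
t=25: vr[C=2048/141] → run C
t=26: vr[C=7168/423] → run C
t=27: (idle)
t=28: (idle)
t=29: (idle)
t=30: (idle)
t=31: (idle)
t=32: (idle)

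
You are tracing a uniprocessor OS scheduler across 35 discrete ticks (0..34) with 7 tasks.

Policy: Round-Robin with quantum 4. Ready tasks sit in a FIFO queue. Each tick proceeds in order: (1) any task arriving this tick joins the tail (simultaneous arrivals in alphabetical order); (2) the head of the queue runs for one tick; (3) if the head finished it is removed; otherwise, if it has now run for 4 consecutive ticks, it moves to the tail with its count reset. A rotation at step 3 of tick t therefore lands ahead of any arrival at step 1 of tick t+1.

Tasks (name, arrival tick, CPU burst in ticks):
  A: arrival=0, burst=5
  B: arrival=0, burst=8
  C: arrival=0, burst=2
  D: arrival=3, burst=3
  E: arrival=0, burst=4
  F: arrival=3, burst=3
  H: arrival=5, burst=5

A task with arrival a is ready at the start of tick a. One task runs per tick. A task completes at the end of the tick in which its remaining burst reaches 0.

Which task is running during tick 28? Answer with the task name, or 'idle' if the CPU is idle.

t=0: queue=[A,B,C,E] q_used=0 → run A
t=1: queue=[A,B,C,E] q_used=1 → run A
t=2: queue=[A,B,C,E] q_used=2 → run A
t=3: queue=[A,B,C,E,D,F] q_used=3 → run A
t=4: queue=[B,C,E,D,F,A] q_used=0 → run B
t=5: queue=[B,C,E,D,F,A,H] q_used=1 → run B
t=6: queue=[B,C,E,D,F,A,H] q_used=2 → run B
t=7: queue=[B,C,E,D,F,A,H] q_used=3 → run B
t=8: queue=[C,E,D,F,A,H,B] q_used=0 → run C
t=9: queue=[C,E,D,F,A,H,B] q_used=1 → run C
t=10: queue=[E,D,F,A,H,B] q_used=0 → run E
t=11: queue=[E,D,F,A,H,B] q_used=1 → run E
t=12: queue=[E,D,F,A,H,B] q_used=2 → run E
t=13: queue=[E,D,F,A,H,B] q_used=3 → run E
t=14: queue=[D,F,A,H,B] q_used=0 → run D
t=15: queue=[D,F,A,H,B] q_used=1 → run D
t=16: queue=[D,F,A,H,B] q_used=2 → run D
t=17: queue=[F,A,H,B] q_used=0 → run F
t=18: queue=[F,A,H,B] q_used=1 → run F
t=19: queue=[F,A,H,B] q_used=2 → run F
t=20: queue=[A,H,B] q_used=0 → run A
t=21: queue=[H,B] q_used=0 → run H
t=22: queue=[H,B] q_used=1 → run H
t=23: queue=[H,B] q_used=2 → run H
t=24: queue=[H,B] q_used=3 → run H
t=25: queue=[B,H] q_used=0 → run B
t=26: queue=[B,H] q_used=1 → run B
t=27: queue=[B,H] q_used=2 → run B
t=28: queue=[B,H] q_used=3 → run B
t=29: queue=[H] q_used=0 → run H
t=30: (idle)
t=31: (idle)
t=32: (idle)
t=33: (idle)
t=34: (idle)

running at tick 28 = B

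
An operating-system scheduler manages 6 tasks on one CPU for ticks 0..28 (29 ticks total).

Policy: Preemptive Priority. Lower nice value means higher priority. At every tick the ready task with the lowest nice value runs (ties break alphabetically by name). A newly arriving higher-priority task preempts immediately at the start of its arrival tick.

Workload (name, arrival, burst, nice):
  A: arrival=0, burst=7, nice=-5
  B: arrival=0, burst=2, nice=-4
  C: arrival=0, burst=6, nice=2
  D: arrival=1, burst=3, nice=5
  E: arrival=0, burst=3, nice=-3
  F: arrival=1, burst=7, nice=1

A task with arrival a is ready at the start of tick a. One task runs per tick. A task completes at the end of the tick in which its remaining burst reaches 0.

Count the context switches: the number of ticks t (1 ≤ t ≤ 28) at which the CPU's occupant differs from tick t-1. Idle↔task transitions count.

t=0: ready={A,B,C,E} → run A
t=1: ready={A,B,C,D,E,F} → run A
t=2: ready={A,B,C,D,E,F} → run A
t=3: ready={A,B,C,D,E,F} → run A
t=4: ready={A,B,C,D,E,F} → run A
t=5: ready={A,B,C,D,E,F} → run A
t=6: ready={A,B,C,D,E,F} → run A
t=7: ready={B,C,D,E,F} → run B
t=8: ready={B,C,D,E,F} → run B
t=9: ready={C,D,E,F} → run E
t=10: ready={C,D,E,F} → run E
t=11: ready={C,D,E,F} → run E
t=12: ready={C,D,F} → run F
t=13: ready={C,D,F} → run F
t=14: ready={C,D,F} → run F
t=15: ready={C,D,F} → run F
t=16: ready={C,D,F} → run F
t=17: ready={C,D,F} → run F
t=18: ready={C,D,F} → run F
t=19: ready={C,D} → run C
t=20: ready={C,D} → run C
t=21: ready={C,D} → run C
t=22: ready={C,D} → run C
t=23: ready={C,D} → run C
t=24: ready={C,D} → run C
t=25: ready={D} → run D
t=26: ready={D} → run D
t=27: ready={D} → run D
t=28: (idle)

context switches = 6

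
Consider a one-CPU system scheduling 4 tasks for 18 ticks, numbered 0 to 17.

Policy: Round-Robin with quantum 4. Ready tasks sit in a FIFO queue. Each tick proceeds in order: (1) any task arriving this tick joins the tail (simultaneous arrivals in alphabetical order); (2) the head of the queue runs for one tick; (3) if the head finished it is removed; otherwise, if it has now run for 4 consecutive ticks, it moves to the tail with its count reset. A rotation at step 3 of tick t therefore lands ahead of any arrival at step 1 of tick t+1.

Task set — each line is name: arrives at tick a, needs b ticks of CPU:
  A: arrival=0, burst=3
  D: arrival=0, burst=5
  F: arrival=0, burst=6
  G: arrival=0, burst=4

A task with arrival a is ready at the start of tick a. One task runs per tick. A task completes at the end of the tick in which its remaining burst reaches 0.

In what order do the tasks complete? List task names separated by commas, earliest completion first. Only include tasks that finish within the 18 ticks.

completion order = A, G, D, F

t=0: queue=[A,D,F,G] q_used=0 → run A
t=1: queue=[A,D,F,G] q_used=1 → run A
t=2: queue=[A,D,F,G] q_used=2 → run A
t=3: queue=[D,F,G] q_used=0 → run D
t=4: queue=[D,F,G] q_used=1 → run D
t=5: queue=[D,F,G] q_used=2 → run D
t=6: queue=[D,F,G] q_used=3 → run D
t=7: queue=[F,G,D] q_used=0 → run F
t=8: queue=[F,G,D] q_used=1 → run F
t=9: queue=[F,G,D] q_used=2 → run F
t=10: queue=[F,G,D] q_used=3 → run F
t=11: queue=[G,D,F] q_used=0 → run G
t=12: queue=[G,D,F] q_used=1 → run G
t=13: queue=[G,D,F] q_used=2 → run G
t=14: queue=[G,D,F] q_used=3 → run G
t=15: queue=[D,F] q_used=0 → run D
t=16: queue=[F] q_used=0 → run F
t=17: queue=[F] q_used=1 → run F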